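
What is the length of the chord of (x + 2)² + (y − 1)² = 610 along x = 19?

Centre (−2, 1), r² = 610. Perpendicular distance d from centre to line = |−21| / √1 = 21.
Chord = 2√(r² − d²) = 2·√(169) = 26.

26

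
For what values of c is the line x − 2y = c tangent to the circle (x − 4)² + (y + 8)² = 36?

For a tangent, require d(centre, line) = r = 6.
|1·4 − 2·(−8) − c| / √5 = 6
|c − (20)| = 6√5.

c = 20 ± 6√5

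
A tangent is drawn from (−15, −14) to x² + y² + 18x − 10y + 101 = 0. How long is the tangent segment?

14√2

The centre is (−9, 5) and r = √5. The square of the distance from P to the centre is 36 + 361 = 397.
The tangent meets the radius at right angles, so tangent² = |PO|² − r² = 397 − 5 = 392.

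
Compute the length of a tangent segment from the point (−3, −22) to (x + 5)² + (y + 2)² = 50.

The centre is (−5, −2) and r = 5√2. The square of the distance from P to the centre is 4 + 400 = 404.
Power of the point: PT² = |PO|² − r² = 354, so PT = √354.

√354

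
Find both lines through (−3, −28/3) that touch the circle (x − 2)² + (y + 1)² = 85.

2x + 9y = −90 and 7x + 6y = −77

Let a tangent through (−3, −28/3) have slope m. Its distance from (2, −1) must equal √85:
[m·(5) − (25/3)]² = 85(m² + 1)
54m² + 75m + 14 = 0, so m = −2/9 or m = −7/6.
With m = −2/9: 2x + 9y = −90. With m = −7/6: 7x + 6y = −77.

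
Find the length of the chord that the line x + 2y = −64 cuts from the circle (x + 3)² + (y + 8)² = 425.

4√5

Centre (−3, −8), r² = 425. Perpendicular distance d from centre to line = |45| / √5 = 45/√5.
Half the chord is √(r² − d²) = √(20), so the full chord is 4√5.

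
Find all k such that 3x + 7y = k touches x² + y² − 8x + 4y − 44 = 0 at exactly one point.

Tangency holds when the distance from the centre (4, −2) to the line equals the radius 8:
|3·4 + 7·(−2) − k| / √58 = 8
|k − (−2)| = 8√58.

k = −2 ± 8√58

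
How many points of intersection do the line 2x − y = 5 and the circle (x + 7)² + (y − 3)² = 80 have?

0

Centre (−7, 3), r² = 80. Distance² from centre to line = (−22)²/5 = 484/5.
Since d² > r², the line lies outside the circle.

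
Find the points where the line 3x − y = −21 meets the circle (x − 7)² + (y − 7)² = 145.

(−5, 6) and (−2, 15)

From the line, y = 3x + 21. Substituting:
10x² + 70x + 100 = 0  ⟹  x² + 7x + 10 = 0
x = −2 or x = −5, giving (−2, 15) and (−5, 6).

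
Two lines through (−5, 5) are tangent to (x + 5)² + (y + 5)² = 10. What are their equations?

A line y − (5) = m(x − (−5)) is tangent when its distance from (−5, −5) is √10:
[m·(0) − (−10)]² = 10(m² + 1)
m² − 9 = 0, so m = −3 or m = 3.
Through (−5, 5) these give 3x + y = −10 and 3x − y = −20.

3x + y = −10 and 3x − y = −20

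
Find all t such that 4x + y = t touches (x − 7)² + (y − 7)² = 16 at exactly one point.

Tangency holds when the distance from the centre (7, 7) to the line equals the radius 4:
|4·7 + 1·7 − t| / √17 = 4
|t − (35)| = 4√17.

t = 35 ± 4√17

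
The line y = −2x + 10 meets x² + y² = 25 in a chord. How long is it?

2√5

Substitute y = −2x + 10:
5x² − 40x + 75 = 0  ⟹  x² − 8x + 15 = 0
x = 5 or x = 3, giving (5, 0) and (3, 4).
|(5, 0) − (3, 4)| = √((2)² + (−4)²) = 2√5.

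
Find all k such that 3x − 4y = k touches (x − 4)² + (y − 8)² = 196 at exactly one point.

The line touches the circle iff its distance from (4, 8) is 14:
|3·4 − 4·8 − k| / √25 = 14
|k − (−20)| = 14·5, so k = 50 or k = −90.

k = −90 or k = 50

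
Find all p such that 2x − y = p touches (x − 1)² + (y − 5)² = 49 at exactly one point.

For a tangent, require d(centre, line) = r = 7.
|2·1 − 1·5 − p| / √5 = 7
|p − (−3)| = 7√5.

p = −3 ± 7√5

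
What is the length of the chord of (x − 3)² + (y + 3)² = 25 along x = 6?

8

The distance from (3, −3) to the line is 3, and r² = 25.
Chord = 2√(r² − d²) = 2·√(16) = 8.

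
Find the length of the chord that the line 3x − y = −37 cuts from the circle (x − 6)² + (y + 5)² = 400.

4√10

Substitute y = 3x + 37:
10x² + 240x + 1400 = 0  ⟹  x² + 24x + 140 = 0
x = −10 or x = −14, giving (−10, 7) and (−14, −5).
Chord length = distance between (−10, 7) and (−14, −5) = √160 = 4√10.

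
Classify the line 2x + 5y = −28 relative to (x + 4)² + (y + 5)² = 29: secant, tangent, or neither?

d² = (2·(−4) + 5·(−5) − (−28))²/29 = 25/29; r² = 29.
Since d² < r², the line cuts the circle twice.

secant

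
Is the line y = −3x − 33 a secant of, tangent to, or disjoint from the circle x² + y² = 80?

disjoint

Substituting the line into the circle gives 10x² + 198x + 1009 = 0.
Discriminant = (198)² − 4·10·(1009) = −1156 < 0.
No real roots: the line does not meet the circle.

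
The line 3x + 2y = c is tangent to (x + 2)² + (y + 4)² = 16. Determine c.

c = −14 ± 4√13

The line touches the circle iff its distance from (−2, −4) is 4:
|3·(−2) + 2·(−4) − c| / √13 = 4
|c − (−14)| = 4√13.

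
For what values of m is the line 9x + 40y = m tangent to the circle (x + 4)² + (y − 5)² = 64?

For a tangent, require d(centre, line) = r = 8.
|9·(−4) + 40·5 − m| / √1681 = 8
|m − (164)| = 8·41, so m = 492 or m = −164.

m = −164 or m = 492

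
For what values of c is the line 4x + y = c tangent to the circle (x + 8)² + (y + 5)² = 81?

Tangency holds when the distance from the centre (−8, −5) to the line equals the radius 9:
|4·(−8) + 1·(−5) − c| / √17 = 9
|c − (−37)| = 9√17.

c = −37 ± 9√17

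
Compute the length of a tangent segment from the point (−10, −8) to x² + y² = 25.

Centre (0, 0), r² = 25. |PO|² = (−10)² + (−8)² = 164.
Power of the point: PT² = |PO|² − r² = 139, so PT = √139.

√139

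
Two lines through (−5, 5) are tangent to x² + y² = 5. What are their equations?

Write the tangent as mx − y + (5 − m·(−5)) = 0 and set its distance from the centre to √5:
[m·(5) − (−5)]² = 5(m² + 1)
2m² + 5m + 2 = 0, so m = −2 or m = −1/2.
With m = −2: 2x + y = −5. With m = −1/2: x + 2y = 5.

2x + y = −5 and x + 2y = 5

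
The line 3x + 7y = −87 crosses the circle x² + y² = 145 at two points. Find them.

Express y = (−87 − 3x)/7 and substitute into the circle:
58x² + 522x + 464 = 0  ⟹  x² + 9x + 8 = 0
x = −1 or x = −8, giving (−1, −12) and (−8, −9).

(−8, −9) and (−1, −12)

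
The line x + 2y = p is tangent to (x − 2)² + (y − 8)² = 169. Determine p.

p = 18 ± 13√5

For a tangent, require d(centre, line) = r = 13.
|1·2 + 2·8 − p| / √5 = 13
|p − (18)| = 13√5.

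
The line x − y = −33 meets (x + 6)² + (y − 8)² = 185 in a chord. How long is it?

The distance from (−6, 8) to the line is 19/√2, and r² = 185.
Chord = 2√(r² − d²) = 2·√(9/2) = 3√2.

3√2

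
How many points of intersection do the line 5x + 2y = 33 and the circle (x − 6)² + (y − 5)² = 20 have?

2

Centre (6, 5), r² = 20. Distance² from centre to line = (7)²/29 = 49/29.
Since d² < r², the line cuts the circle twice.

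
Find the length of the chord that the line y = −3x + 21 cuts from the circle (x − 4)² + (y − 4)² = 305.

11√10

Centre (4, 4), r² = 305. Perpendicular distance d from centre to line = |−5| / √10 = 5/√10.
Chord = 2√(r² − d²) = 2·√(605/2) = 11√10.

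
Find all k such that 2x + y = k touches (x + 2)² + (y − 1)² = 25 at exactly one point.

For a tangent, require d(centre, line) = r = 5.
|2·(−2) + 1·1 − k| / √5 = 5
|k − (−3)| = 5√5.

k = −3 ± 5√5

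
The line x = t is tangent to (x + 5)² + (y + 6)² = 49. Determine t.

For a tangent, require d(centre, line) = r = 7.
|1·(−5) + 0·(−6) − t| / √1 = 7
|t − (−5)| = 7, so t = 2 or t = −12.

t = −12 or t = 2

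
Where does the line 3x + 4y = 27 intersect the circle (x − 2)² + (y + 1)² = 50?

(1, 6) and (9, 0)

Express y = (27 − 3x)/4 and substitute into the circle:
25x² − 250x + 225 = 0  ⟹  x² − 10x + 9 = 0
x = 9 or x = 1, giving (9, 0) and (1, 6).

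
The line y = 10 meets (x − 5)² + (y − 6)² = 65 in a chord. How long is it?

14

Substitute y = 10:
x² − 10x − 24 = 0
x = 12 or x = −2, giving (12, 10) and (−2, 10).
Chord length = distance between (12, 10) and (−2, 10) = √196 = 14.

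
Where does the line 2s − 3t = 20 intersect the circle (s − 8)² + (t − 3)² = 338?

(−5, −10) and (25, 10)

From the line, t = (−20 + 2s)/3. Substituting:
13s² − 260s − 1625 = 0  ⟹  s² − 20s − 125 = 0
s = 25 or s = −5, giving (25, 10) and (−5, −10).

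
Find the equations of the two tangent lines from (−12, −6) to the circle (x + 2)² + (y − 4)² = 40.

A line y − (−6) = m(x − (−12)) is tangent when its distance from (−2, 4) is 2√10:
(10m − (10))² = 40(m² + 1)
3m² − 10m + 3 = 0, so m = 3 or m = 1/3.
With m = 3: 3x − y = −30. With m = 1/3: x − 3y = 6.

3x − y = −30 and x − 3y = 6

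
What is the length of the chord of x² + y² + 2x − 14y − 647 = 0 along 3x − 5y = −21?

Express y = (21 + 3x)/5 and substitute into the circle:
34x² − 34x − 17204 = 0  ⟹  x² − x − 506 = 0
x = 23 or x = −22, giving (23, 18) and (−22, −9).
|(23, 18) − (−22, −9)| = √((45)² + (27)²) = 9√34.

9√34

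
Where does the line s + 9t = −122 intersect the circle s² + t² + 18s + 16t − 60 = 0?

(−23, −11) and (4, −14)

Express t = (−122 − s)/9 and substitute into the circle:
82s² + 1558s − 7544 = 0  ⟹  s² + 19s − 92 = 0
s = 4 or s = −23, giving (4, −14) and (−23, −11).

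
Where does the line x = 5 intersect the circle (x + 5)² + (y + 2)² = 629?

The line gives x = 5. Substituting into the circle:
y² + 4y − 525 = 0
y = 21 or y = −25, giving (5, 21) and (5, −25).

(5, −25) and (5, 21)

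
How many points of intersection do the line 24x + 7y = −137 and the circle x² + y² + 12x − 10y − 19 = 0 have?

2

Centre (−6, 5), r² = 80. Distance² from centre to line = (28)²/625 = 784/625.
Since d² < r², the line cuts the circle twice.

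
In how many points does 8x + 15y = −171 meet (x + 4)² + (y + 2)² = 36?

d² = (8·(−4) + 15·(−2) − (−171))²/289 = 11881/289; r² = 36.
Since d² > r², the line lies outside the circle.

0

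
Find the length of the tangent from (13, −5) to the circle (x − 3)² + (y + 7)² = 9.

Centre (3, −7), r² = 9. |PO|² = (10)² + (2)² = 104.
By the tangent–radius right angle, tangent length = √(|PO|² − r²) = √95.

√95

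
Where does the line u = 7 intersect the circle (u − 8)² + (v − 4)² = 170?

(7, −9) and (7, 17)

The line gives u = 7. Substituting into the circle:
v² − 8v − 153 = 0
v = 17 or v = −9, giving (7, 17) and (7, −9).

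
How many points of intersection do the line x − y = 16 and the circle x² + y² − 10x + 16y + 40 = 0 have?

2

Substituting the line into the circle gives 2x² − 26x + 40 = 0.
Discriminant = (−26)² − 4·2·(40) = 356 > 0.
Two real roots: the line is a secant.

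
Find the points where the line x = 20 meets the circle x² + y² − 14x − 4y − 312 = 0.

(20, −12) and (20, 16)

The line gives x = 20. Substituting into the circle:
y² − 4y − 192 = 0
y = 16 or y = −12, giving (20, 16) and (20, −12).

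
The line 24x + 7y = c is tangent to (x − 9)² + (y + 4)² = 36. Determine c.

c = 38 or c = 338

The line touches the circle iff its distance from (9, −4) is 6:
|24·9 + 7·(−4) − c| / √625 = 6
|c − (188)| = 6·25, so c = 338 or c = 38.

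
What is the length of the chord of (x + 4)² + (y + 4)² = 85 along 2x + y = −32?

2√5

Centre (−4, −4), r² = 85. Perpendicular distance d from centre to line = |20| / √5 = 20/√5.
Chord = 2√(r² − d²) = 2·√(5) = 2√5.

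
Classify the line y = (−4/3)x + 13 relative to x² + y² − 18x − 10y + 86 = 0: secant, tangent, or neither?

Substituting the line into the circle gives 25x² − 354x + 1125 = 0.
Discriminant = (−354)² − 4·25·(1125) = 12816 > 0.
Two real roots: the line is a secant.

secant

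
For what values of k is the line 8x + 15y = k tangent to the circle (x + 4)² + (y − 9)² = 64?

The line touches the circle iff its distance from (−4, 9) is 8:
|8·(−4) + 15·9 − k| / √289 = 8
|k − (103)| = 8·17, so k = 239 or k = −33.

k = −33 or k = 239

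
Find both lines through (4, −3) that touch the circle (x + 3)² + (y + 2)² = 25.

Let a tangent through (4, −3) have slope m. Its distance from (−3, −2) must equal 5:
(−7m − (1))² = 25(m² + 1)
12m² + 7m − 12 = 0, so m = −4/3 or m = 3/4.
With m = −4/3: 4x + 3y = 7. With m = 3/4: 3x − 4y = 24.

4x + 3y = 7 and 3x − 4y = 24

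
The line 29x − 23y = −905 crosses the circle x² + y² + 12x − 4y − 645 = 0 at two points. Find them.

Substitute y = (905 + 29x)/23:
1370x² + 56170x + 394560 = 0  ⟹  x² + 41x + 288 = 0
x = −9 or x = −32, giving (−9, 28) and (−32, −1).

(−32, −1) and (−9, 28)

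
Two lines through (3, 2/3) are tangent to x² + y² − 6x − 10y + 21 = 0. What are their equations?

2x + 3y = 8 and 2x − 3y = 4

Write the tangent as mx − y + (2/3 − m·(3)) = 0 and set its distance from the centre to √13:
(0m − (13/3))² = 13(m² + 1)
9m² − 4 = 0, so m = −2/3 or m = 2/3.
Through (3, 2/3) these give 2x + 3y = 8 and 2x − 3y = 4.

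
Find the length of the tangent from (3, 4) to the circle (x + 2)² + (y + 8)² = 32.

The centre is (−2, −8) and r = 4√2. The square of the distance from P to the centre is 25 + 144 = 169.
Power of the point: PT² = |PO|² − r² = 137, so PT = √137.

√137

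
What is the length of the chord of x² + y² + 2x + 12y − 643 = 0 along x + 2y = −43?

20√5

The distance from (−1, −6) to the line is 30/√5, and r² = 680.
Chord = 2√(r² − d²) = 2·√(500) = 20√5.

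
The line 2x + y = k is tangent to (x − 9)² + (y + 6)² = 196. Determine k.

The line touches the circle iff its distance from (9, −6) is 14:
|2·9 + 1·(−6) − k| / √5 = 14
|k − (12)| = 14√5.

k = 12 ± 14√5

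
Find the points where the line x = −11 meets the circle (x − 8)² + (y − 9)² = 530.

The line gives x = −11. Substituting into the circle:
y² − 18y − 88 = 0
y = 22 or y = −4, giving (−11, 22) and (−11, −4).

(−11, −4) and (−11, 22)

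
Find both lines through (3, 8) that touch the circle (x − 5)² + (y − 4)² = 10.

3x − y = 1 and x + 3y = 27

Let a tangent through (3, 8) have slope m. Its distance from (5, 4) must equal √10:
[m·(2) − (−4)]² = 10(m² + 1)
3m² − 8m − 3 = 0, so m = 3 or m = −1/3.
Through (3, 8) these give 3x − y = 1 and x + 3y = 27.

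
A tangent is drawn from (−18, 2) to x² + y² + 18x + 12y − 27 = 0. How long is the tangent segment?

1

With centre O = (−9, −6), |OP|² = 145 and r² = 144.
By the tangent–radius right angle, tangent length = √(|PO|² − r²) = √1 = 1.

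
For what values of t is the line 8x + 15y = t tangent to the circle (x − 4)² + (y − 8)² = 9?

Tangency holds when the distance from the centre (4, 8) to the line equals the radius 3:
|8·4 + 15·8 − t| / √289 = 3
|t − (152)| = 3·17, so t = 203 or t = 101.

t = 101 or t = 203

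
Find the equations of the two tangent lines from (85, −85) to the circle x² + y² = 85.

A line y − (−85) = m(x − (85)) is tangent when its distance from (0, 0) is √85:
[m·(−85) − (85)]² = 85(m² + 1)
42m² + 85m + 42 = 0, so m = −6/7 or m = −7/6.
Through (85, −85) these give 6x + 7y = −85 and 7x + 6y = 85.

6x + 7y = −85 and 7x + 6y = 85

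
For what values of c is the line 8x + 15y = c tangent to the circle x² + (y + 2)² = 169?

The line touches the circle iff its distance from (0, −2) is 13:
|8·0 + 15·(−2) − c| / √289 = 13
|c − (−30)| = 13·17, so c = 191 or c = −251.

c = −251 or c = 191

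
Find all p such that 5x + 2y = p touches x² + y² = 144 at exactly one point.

p = ±12√29

For a tangent, require d(centre, line) = r = 12.
|5·0 + 2·0 − p| / √29 = 12
|p| = 12√29.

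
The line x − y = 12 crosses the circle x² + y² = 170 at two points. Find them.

From the line, y = x − 12. Substituting:
2x² − 24x − 26 = 0  ⟹  x² − 12x − 13 = 0
x = 13 or x = −1, giving (13, 1) and (−1, −13).

(−1, −13) and (13, 1)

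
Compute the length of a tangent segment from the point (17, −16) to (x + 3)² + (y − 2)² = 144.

2√145

The centre is (−3, 2) and r = 12. The square of the distance from P to the centre is 400 + 324 = 724.
The tangent meets the radius at right angles, so tangent² = |PO|² − r² = 724 − 144 = 580.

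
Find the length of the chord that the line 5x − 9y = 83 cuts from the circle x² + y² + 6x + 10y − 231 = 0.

3√106

Substitute y = (−83 + 5x)/9:
106x² + 106x − 19292 = 0  ⟹  x² + x − 182 = 0
x = 13 or x = −14, giving (13, −2) and (−14, −17).
Chord length = distance between (13, −2) and (−14, −17) = √954 = 3√106.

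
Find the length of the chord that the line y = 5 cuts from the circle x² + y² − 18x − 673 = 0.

The distance from (9, 0) to the line is 5, and r² = 754.
Half the chord is √(r² − d²) = √(729), so the full chord is 54.

54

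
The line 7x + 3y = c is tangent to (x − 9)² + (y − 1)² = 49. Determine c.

The line touches the circle iff its distance from (9, 1) is 7:
|7·9 + 3·1 − c| / √58 = 7
|c − (66)| = 7√58.

c = 66 ± 7√58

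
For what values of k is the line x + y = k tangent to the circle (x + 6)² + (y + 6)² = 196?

Tangency holds when the distance from the centre (−6, −6) to the line equals the radius 14:
|1·(−6) + 1·(−6) − k| / √2 = 14
|k − (−12)| = 14√2.

k = −12 ± 14√2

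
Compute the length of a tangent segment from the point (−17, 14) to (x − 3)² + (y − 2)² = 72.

Centre (3, 2), r² = 72. |PO|² = (−20)² + (12)² = 544.
By the tangent–radius right angle, tangent length = √(|PO|² − r²) = √472 = 2√118.

2√118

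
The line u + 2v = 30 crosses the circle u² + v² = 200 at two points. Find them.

Express v = (30 − u)/2 and substitute into the circle:
5u² − 60u + 100 = 0  ⟹  u² − 12u + 20 = 0
u = 10 or u = 2, giving (10, 10) and (2, 14).

(2, 14) and (10, 10)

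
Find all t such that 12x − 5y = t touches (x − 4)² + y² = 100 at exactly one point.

Tangency holds when the distance from the centre (4, 0) to the line equals the radius 10:
|12·4 − 5·0 − t| / √169 = 10
|t − (48)| = 10·13, so t = 178 or t = −82.

t = −82 or t = 178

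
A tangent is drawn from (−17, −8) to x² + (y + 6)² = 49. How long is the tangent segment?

2√61

Centre (0, −6), r² = 49. |PO|² = (−17)² + (−2)² = 293.
The tangent meets the radius at right angles, so tangent² = |PO|² − r² = 293 − 49 = 244.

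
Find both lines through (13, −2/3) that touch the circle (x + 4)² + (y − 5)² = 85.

Let a tangent through (13, −2/3) have slope m. Its distance from (−4, 5) must equal √85:
[m·(−17) − (17/3)]² = 85(m² + 1)
54m² + 51m − 14 = 0, so m = 2/9 or m = −7/6.
With m = 2/9: 2x − 9y = 32. With m = −7/6: 7x + 6y = 87.

2x − 9y = 32 and 7x + 6y = 87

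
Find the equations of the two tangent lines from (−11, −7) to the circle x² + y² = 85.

9x − 2y = −85 and 2x + 9y = −85

A line y − (−7) = m(x − (−11)) is tangent when its distance from (0, 0) is √85:
[m·(11) − (7)]² = 85(m² + 1)
18m² − 77m − 18 = 0, so m = 9/2 or m = −2/9.
With m = 9/2: 9x − 2y = −85. With m = −2/9: 2x + 9y = −85.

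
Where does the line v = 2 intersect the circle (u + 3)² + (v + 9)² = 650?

From the line, v = 2. Substituting:
u² + 6u − 520 = 0
u = 20 or u = −26, giving (20, 2) and (−26, 2).

(−26, 2) and (20, 2)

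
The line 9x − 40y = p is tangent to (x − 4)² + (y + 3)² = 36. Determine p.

p = −90 or p = 402

For a tangent, require d(centre, line) = r = 6.
|9·4 − 40·(−3) − p| / √1681 = 6
|p − (156)| = 6·41, so p = 402 or p = −90.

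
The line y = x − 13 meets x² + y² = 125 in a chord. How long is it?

9√2

Centre (0, 0), r² = 125. Perpendicular distance d from centre to line = |−13| / √2 = 13/√2.
Chord = 2√(r² − d²) = 2·√(81/2) = 9√2.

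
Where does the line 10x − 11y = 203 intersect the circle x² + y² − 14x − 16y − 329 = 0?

Substitute y = (−203 + 10x)/11:
221x² − 7514x + 37128 = 0  ⟹  x² − 34x + 168 = 0
x = 28 or x = 6, giving (28, 7) and (6, −13).

(6, −13) and (28, 7)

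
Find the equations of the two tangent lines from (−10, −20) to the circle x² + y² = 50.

x − y = 10 and 7x − y = −50

Let a tangent through (−10, −20) have slope m. Its distance from (0, 0) must equal 5√2:
[m·(10) − (20)]² = 50(m² + 1)
m² − 8m + 7 = 0, so m = 1 or m = 7.
With m = 1: x − y = 10. With m = 7: 7x − y = −50.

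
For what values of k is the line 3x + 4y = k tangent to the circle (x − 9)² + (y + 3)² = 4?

For a tangent, require d(centre, line) = r = 2.
|3·9 + 4·(−3) − k| / √25 = 2
|k − (15)| = 2·5, so k = 25 or k = 5.

k = 5 or k = 25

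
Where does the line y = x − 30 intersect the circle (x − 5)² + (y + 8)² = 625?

Express y = x − 30 and substitute into the circle:
2x² − 54x − 116 = 0  ⟹  x² − 27x − 58 = 0
x = 29 or x = −2, giving (29, −1) and (−2, −32).

(−2, −32) and (29, −1)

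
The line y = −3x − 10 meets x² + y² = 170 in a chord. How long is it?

Substitute y = −3x − 10:
10x² + 60x − 70 = 0  ⟹  x² + 6x − 7 = 0
x = 1 or x = −7, giving (1, −13) and (−7, 11).
|(1, −13) − (−7, 11)| = √((8)² + (−24)²) = 8√10.

8√10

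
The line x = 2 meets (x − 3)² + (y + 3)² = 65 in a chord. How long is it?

16

The distance from (3, −3) to the line is 1, and r² = 65.
Half the chord is √(r² − d²) = √(64), so the full chord is 16.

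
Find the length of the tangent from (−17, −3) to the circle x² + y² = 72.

√226

The centre is (0, 0) and r = 6√2. The square of the distance from P to the centre is 289 + 9 = 298.
The tangent meets the radius at right angles, so tangent² = |PO|² − r² = 298 − 72 = 226.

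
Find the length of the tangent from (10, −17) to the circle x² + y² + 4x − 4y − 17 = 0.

4√30

Centre (−2, 2), r² = 25. |PO|² = (12)² + (−19)² = 505.
Power of the point: PT² = |PO|² − r² = 480, so PT = 4√30.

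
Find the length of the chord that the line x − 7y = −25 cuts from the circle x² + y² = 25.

5√2

Substitute y = (25 + x)/7:
50x² + 50x − 600 = 0  ⟹  x² + x − 12 = 0
x = 3 or x = −4, giving (3, 4) and (−4, 3).
Chord length = distance between (3, 4) and (−4, 3) = √50 = 5√2.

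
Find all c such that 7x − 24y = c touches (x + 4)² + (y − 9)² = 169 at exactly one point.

c = −569 or c = 81

Tangency holds when the distance from the centre (−4, 9) to the line equals the radius 13:
|7·(−4) − 24·9 − c| / √625 = 13
|c − (−244)| = 13·25, so c = 81 or c = −569.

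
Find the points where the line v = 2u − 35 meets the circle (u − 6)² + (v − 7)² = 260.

From the line, v = 2u − 35. Substituting:
5u² − 180u + 1540 = 0  ⟹  u² − 36u + 308 = 0
u = 22 or u = 14, giving (22, 9) and (14, −7).

(14, −7) and (22, 9)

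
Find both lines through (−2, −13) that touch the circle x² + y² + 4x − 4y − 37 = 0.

2x − y = 9 and 2x + y = −17

Write the tangent as mx − y + (−13 − m·(−2)) = 0 and set its distance from the centre to 3√5:
[m·(0) − (15)]² = 45(m² + 1)
m² − 4 = 0, so m = 2 or m = −2.
Through (−2, −13) these give 2x − y = 9 and 2x + y = −17.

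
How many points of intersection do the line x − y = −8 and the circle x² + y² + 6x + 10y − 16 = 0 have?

1

d² = (1·(−3) − 1·(−5) − (−8))²/2 = 50; r² = 50.
Since d² = r², the line is tangent.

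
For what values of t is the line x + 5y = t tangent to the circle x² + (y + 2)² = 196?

t = −10 ± 14√26

For a tangent, require d(centre, line) = r = 14.
|1·0 + 5·(−2) − t| / √26 = 14
|t − (−10)| = 14√26.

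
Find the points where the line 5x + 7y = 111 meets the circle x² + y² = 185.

From the line, y = (111 − 5x)/7. Substituting:
74x² − 1110x + 3256 = 0  ⟹  x² − 15x + 44 = 0
x = 11 or x = 4, giving (11, 8) and (4, 13).

(4, 13) and (11, 8)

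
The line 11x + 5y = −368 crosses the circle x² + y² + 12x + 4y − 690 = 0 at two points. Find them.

(−33, −1) and (−23, −23)

Express y = (−368 − 11x)/5 and substitute into the circle:
146x² + 8176x + 110814 = 0  ⟹  x² + 56x + 759 = 0
x = −23 or x = −33, giving (−23, −23) and (−33, −1).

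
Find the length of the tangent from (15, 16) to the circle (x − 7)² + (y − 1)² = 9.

Centre (7, 1), r² = 9. |PO|² = (8)² + (15)² = 289.
Power of the point: PT² = |PO|² − r² = 280, so PT = 2√70.

2√70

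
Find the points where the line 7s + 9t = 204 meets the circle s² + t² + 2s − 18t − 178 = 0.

Express t = (204 − 7s)/9 and substitute into the circle:
130s² − 1560s − 5850 = 0  ⟹  s² − 12s − 45 = 0
s = 15 or s = −3, giving (15, 11) and (−3, 25).

(−3, 25) and (15, 11)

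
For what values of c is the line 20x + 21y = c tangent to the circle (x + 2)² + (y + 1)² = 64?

Tangency holds when the distance from the centre (−2, −1) to the line equals the radius 8:
|20·(−2) + 21·(−1) − c| / √841 = 8
|c − (−61)| = 8·29, so c = 171 or c = −293.

c = −293 or c = 171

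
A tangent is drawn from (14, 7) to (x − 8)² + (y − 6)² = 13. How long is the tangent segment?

The centre is (8, 6) and r = √13. The square of the distance from P to the centre is 36 + 1 = 37.
Power of the point: PT² = |PO|² − r² = 24, so PT = 2√6.

2√6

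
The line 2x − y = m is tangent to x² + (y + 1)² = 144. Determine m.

Tangency holds when the distance from the centre (0, −1) to the line equals the radius 12:
|2·0 − 1·(−1) − m| / √5 = 12
|m − (1)| = 12√5.

m = 1 ± 12√5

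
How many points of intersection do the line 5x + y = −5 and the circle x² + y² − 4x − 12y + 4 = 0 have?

2

Substituting the line into the circle gives 26x² + 106x + 89 = 0.
Δ = 11236 − 9256 = 1980.
Two real roots: the line is a secant.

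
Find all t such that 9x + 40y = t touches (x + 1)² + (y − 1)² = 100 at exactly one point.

For a tangent, require d(centre, line) = r = 10.
|9·(−1) + 40·1 − t| / √1681 = 10
|t − (31)| = 10·41, so t = 441 or t = −379.

t = −379 or t = 441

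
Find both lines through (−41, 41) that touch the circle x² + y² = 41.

A line y − (41) = m(x − (−41)) is tangent when its distance from (0, 0) is √41:
(41m − (−41))² = 41(m² + 1)
20m² + 41m + 20 = 0, so m = −4/5 or m = −5/4.
Through (−41, 41) these give 4x + 5y = 41 and 5x + 4y = −41.

4x + 5y = 41 and 5x + 4y = −41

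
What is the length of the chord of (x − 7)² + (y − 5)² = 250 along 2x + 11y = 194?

The distance from (7, 5) to the line is 125/√125, and r² = 250.
Half the chord is √(r² − d²) = √(125), so the full chord is 10√5.

10√5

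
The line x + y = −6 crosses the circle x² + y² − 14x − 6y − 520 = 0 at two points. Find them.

Substitute y = −x − 6:
2x² + 4x − 448 = 0  ⟹  x² + 2x − 224 = 0
x = 14 or x = −16, giving (14, −20) and (−16, 10).

(−16, 10) and (14, −20)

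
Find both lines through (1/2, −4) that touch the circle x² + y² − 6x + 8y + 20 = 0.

2x + y = −3 and 2x − y = 5

Write the tangent as mx − y + (−4 − m·(1/2)) = 0 and set its distance from the centre to √5:
(5/2m − (0))² = 5(m² + 1)
m² − 4 = 0, so m = −2 or m = 2.
With m = −2: 2x + y = −3. With m = 2: 2x − y = 5.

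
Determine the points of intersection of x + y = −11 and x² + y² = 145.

(−12, 1) and (1, −12)

Substitute y = −x − 11:
2x² + 22x − 24 = 0  ⟹  x² + 11x − 12 = 0
x = 1 or x = −12, giving (1, −12) and (−12, 1).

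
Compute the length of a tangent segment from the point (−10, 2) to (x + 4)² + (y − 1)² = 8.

With centre O = (−4, 1), |OP|² = 37 and r² = 8.
The tangent meets the radius at right angles, so tangent² = |PO|² − r² = 37 − 8 = 29.

√29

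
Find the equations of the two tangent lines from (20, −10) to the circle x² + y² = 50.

x + 7y = −50 and x + y = 10

Write the tangent as mx − y + (−10 − m·(20)) = 0 and set its distance from the centre to 5√2:
(−20m − (10))² = 50(m² + 1)
7m² + 8m + 1 = 0, so m = −1/7 or m = −1.
Through (20, −10) these give x + 7y = −50 and x + y = 10.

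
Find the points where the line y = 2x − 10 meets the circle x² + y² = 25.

Substitute y = 2x − 10:
5x² − 40x + 75 = 0  ⟹  x² − 8x + 15 = 0
x = 5 or x = 3, giving (5, 0) and (3, −4).

(3, −4) and (5, 0)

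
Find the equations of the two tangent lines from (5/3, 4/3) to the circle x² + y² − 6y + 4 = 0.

x − 2y = −1 and 2x − y = 2

A line y − (4/3) = m(x − (5/3)) is tangent when its distance from (0, 3) is √5:
[m·(−5/3) − (5/3)]² = 5(m² + 1)
2m² − 5m + 2 = 0, so m = 1/2 or m = 2.
With m = 1/2: x − 2y = −1. With m = 2: 2x − y = 2.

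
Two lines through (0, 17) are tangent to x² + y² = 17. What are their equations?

4x + y = 17 and 4x − y = −17

Let a tangent through (0, 17) have slope m. Its distance from (0, 0) must equal √17:
[m·(0) − (−17)]² = 17(m² + 1)
m² − 16 = 0, so m = −4 or m = 4.
With m = −4: 4x + y = 17. With m = 4: 4x − y = −17.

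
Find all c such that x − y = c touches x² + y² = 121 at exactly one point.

c = ±11√2

Tangency holds when the distance from the centre (0, 0) to the line equals the radius 11:
|1·0 − 1·0 − c| / √2 = 11
|c| = 11√2.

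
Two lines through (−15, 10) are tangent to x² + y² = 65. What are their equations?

Let a tangent through (−15, 10) have slope m. Its distance from (0, 0) must equal √65:
(15m − (−10))² = 65(m² + 1)
32m² + 60m + 7 = 0, so m = −1/8 or m = −7/4.
Through (−15, 10) these give x + 8y = 65 and 7x + 4y = −65.

x + 8y = 65 and 7x + 4y = −65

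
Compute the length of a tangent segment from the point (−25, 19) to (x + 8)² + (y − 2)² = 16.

With centre O = (−8, 2), |OP|² = 578 and r² = 16.
The tangent meets the radius at right angles, so tangent² = |PO|² − r² = 578 − 16 = 562.

√562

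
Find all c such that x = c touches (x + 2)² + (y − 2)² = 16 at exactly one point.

Tangency holds when the distance from the centre (−2, 2) to the line equals the radius 4:
|1·(−2) + 0·2 − c| / √1 = 4
|c − (−2)| = 4, so c = 2 or c = −6.

c = −6 or c = 2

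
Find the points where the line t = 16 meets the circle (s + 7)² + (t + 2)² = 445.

(−18, 16) and (4, 16)

Express t = 16 and substitute into the circle:
s² + 14s − 72 = 0
s = 4 or s = −18, giving (4, 16) and (−18, 16).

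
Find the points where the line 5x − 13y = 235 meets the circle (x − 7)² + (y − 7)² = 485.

(8, −15) and (21, −10)

Express y = (−235 + 5x)/13 and substitute into the circle:
194x² − 5626x + 32592 = 0  ⟹  x² − 29x + 168 = 0
x = 21 or x = 8, giving (21, −10) and (8, −15).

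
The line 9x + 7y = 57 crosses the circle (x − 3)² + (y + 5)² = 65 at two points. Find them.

(4, 3) and (11, −6)

Express y = (57 − 9x)/7 and substitute into the circle:
130x² − 1950x + 5720 = 0  ⟹  x² − 15x + 44 = 0
x = 11 or x = 4, giving (11, −6) and (4, 3).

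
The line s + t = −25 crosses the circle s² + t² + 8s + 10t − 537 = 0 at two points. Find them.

(−27, 2) and (3, −28)

Express t = −s − 25 and substitute into the circle:
2s² + 48s − 162 = 0  ⟹  s² + 24s − 81 = 0
s = 3 or s = −27, giving (3, −28) and (−27, 2).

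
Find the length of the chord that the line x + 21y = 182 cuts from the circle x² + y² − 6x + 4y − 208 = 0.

√442

Substitute y = (182 − x)/21:
442x² − 3094x − 43316 = 0  ⟹  x² − 7x − 98 = 0
x = 14 or x = −7, giving (14, 8) and (−7, 9).
|(14, 8) − (−7, 9)| = √((21)² + (−1)²) = √442.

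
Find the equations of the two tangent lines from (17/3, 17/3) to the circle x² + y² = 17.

Write the tangent as mx − y + (17/3 − m·(17/3)) = 0 and set its distance from the centre to √17:
[m·(−17/3) − (−17/3)]² = 17(m² + 1)
4m² − 17m + 4 = 0, so m = 1/4 or m = 4.
Through (17/3, 17/3) these give x − 4y = −17 and 4x − y = 17.

x − 4y = −17 and 4x − y = 17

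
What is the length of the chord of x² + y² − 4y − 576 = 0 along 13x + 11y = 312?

Centre (0, 2), r² = 580. Perpendicular distance d from centre to line = |−290| / √290 = 290/√290.
Chord = 2√(r² − d²) = 2·√(290) = 2√290.

2√290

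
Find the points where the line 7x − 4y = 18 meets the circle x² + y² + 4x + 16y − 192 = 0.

(−10, −22) and (6, 6)

Substitute y = (−18 + 7x)/4:
65x² + 260x − 3900 = 0  ⟹  x² + 4x − 60 = 0
x = 6 or x = −10, giving (6, 6) and (−10, −22).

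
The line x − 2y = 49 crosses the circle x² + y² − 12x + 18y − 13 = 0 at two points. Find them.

From the line, y = (−49 + x)/2. Substituting:
5x² − 110x + 585 = 0  ⟹  x² − 22x + 117 = 0
x = 13 or x = 9, giving (13, −18) and (9, −20).

(9, −20) and (13, −18)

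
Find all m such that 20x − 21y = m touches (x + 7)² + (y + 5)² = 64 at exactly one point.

The line touches the circle iff its distance from (−7, −5) is 8:
|20·(−7) − 21·(−5) − m| / √841 = 8
|m − (−35)| = 8·29, so m = 197 or m = −267.

m = −267 or m = 197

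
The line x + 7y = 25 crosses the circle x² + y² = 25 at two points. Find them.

(−3, 4) and (4, 3)

Express y = (25 − x)/7 and substitute into the circle:
50x² − 50x − 600 = 0  ⟹  x² − x − 12 = 0
x = 4 or x = −3, giving (4, 3) and (−3, 4).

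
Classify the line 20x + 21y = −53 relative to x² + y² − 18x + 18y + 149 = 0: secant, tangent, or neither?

Centre (9, −9), r² = 13. Distance² from centre to line = (44)²/841 = 1936/841.
Since d² < r², the line cuts the circle twice.

secant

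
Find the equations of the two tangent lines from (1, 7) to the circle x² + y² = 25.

Write the tangent as mx − y + (7 − m·(1)) = 0 and set its distance from the centre to 5:
[m·(−1) − (−7)]² = 25(m² + 1)
12m² + 7m − 12 = 0, so m = 3/4 or m = −4/3.
Through (1, 7) these give 3x − 4y = −25 and 4x + 3y = 25.

3x − 4y = −25 and 4x + 3y = 25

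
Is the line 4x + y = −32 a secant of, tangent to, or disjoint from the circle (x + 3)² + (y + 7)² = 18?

secant

d² = (4·(−3) + 1·(−7) − (−32))²/17 = 169/17; r² = 18.
Since d² < r², the line cuts the circle twice.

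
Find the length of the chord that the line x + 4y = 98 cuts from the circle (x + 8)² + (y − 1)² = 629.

From the line, y = (98 − x)/4. Substituting:
17x² + 68x − 204 = 0  ⟹  x² + 4x − 12 = 0
x = 2 or x = −6, giving (2, 24) and (−6, 26).
Chord length = distance between (2, 24) and (−6, 26) = √68 = 2√17.

2√17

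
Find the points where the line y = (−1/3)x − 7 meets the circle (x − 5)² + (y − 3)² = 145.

(−3, −6) and (6, −9)

Express y = (−21 − x)/3 and substitute into the circle:
10x² − 30x − 180 = 0  ⟹  x² − 3x − 18 = 0
x = 6 or x = −3, giving (6, −9) and (−3, −6).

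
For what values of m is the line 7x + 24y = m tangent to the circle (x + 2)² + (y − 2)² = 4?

The line touches the circle iff its distance from (−2, 2) is 2:
|7·(−2) + 24·2 − m| / √625 = 2
|m − (34)| = 2·25, so m = 84 or m = −16.

m = −16 or m = 84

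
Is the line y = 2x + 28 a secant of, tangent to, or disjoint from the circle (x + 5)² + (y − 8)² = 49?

d² = (2·(−5) − 1·8 − (−28))²/5 = 20; r² = 49.
Since d² < r², the line cuts the circle twice.

secant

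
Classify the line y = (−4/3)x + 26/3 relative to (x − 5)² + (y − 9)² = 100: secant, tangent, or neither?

Substituting the line into the circle gives 25x² − 82x − 674 = 0.
Discriminant = (−82)² − 4·25·(−674) = 74124 > 0.
Two real roots: the line is a secant.

secant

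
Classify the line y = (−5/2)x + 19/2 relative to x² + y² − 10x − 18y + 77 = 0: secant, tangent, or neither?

secant

Substituting the line into the circle gives 29x² − 50x − 15 = 0.
Δ = 2500 − (−1740) = 4240.
Two real roots: the line is a secant.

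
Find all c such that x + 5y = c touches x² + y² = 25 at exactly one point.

Tangency holds when the distance from the centre (0, 0) to the line equals the radius 5:
|1·0 + 5·0 − c| / √26 = 5
|c| = 5√26.

c = ±5√26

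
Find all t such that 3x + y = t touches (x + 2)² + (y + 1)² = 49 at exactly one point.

For a tangent, require d(centre, line) = r = 7.
|3·(−2) + 1·(−1) − t| / √10 = 7
|t − (−7)| = 7√10.

t = −7 ± 7√10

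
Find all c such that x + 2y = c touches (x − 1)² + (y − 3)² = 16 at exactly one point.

The line touches the circle iff its distance from (1, 3) is 4:
|1·1 + 2·3 − c| / √5 = 4
|c − (7)| = 4√5.

c = 7 ± 4√5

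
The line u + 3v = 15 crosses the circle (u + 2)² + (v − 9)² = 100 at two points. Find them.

(−12, 9) and (6, 3)

Express v = (15 − u)/3 and substitute into the circle:
10u² + 60u − 720 = 0  ⟹  u² + 6u − 72 = 0
u = 6 or u = −12, giving (6, 3) and (−12, 9).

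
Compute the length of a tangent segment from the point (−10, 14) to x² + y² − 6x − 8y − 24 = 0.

2√55

The centre is (3, 4) and r = 7. The square of the distance from P to the centre is 169 + 100 = 269.
The tangent meets the radius at right angles, so tangent² = |PO|² − r² = 269 − 49 = 220.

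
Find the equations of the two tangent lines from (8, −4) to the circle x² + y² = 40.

3x + y = 20 and x − 3y = 20

A line y − (−4) = m(x − (8)) is tangent when its distance from (0, 0) is 2√10:
[m·(−8) − (4)]² = 40(m² + 1)
3m² + 8m − 3 = 0, so m = −3 or m = 1/3.
Through (8, −4) these give 3x + y = 20 and x − 3y = 20.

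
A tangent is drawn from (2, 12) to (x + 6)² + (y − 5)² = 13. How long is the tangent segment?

The centre is (−6, 5) and r = √13. The square of the distance from P to the centre is 64 + 49 = 113.
By the tangent–radius right angle, tangent length = √(|PO|² − r²) = √100 = 10.

10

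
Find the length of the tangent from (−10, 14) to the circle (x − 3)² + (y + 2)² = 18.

√407

The centre is (3, −2) and r = 3√2. The square of the distance from P to the centre is 169 + 256 = 425.
By the tangent–radius right angle, tangent length = √(|PO|² − r²) = √407.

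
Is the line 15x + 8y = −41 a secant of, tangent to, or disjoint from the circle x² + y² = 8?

secant

Substituting the line into the circle gives 289x² + 1230x + 1169 = 0.
Discriminant = (1230)² − 4·289·(1169) = 161536 > 0.
Two real roots: the line is a secant.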